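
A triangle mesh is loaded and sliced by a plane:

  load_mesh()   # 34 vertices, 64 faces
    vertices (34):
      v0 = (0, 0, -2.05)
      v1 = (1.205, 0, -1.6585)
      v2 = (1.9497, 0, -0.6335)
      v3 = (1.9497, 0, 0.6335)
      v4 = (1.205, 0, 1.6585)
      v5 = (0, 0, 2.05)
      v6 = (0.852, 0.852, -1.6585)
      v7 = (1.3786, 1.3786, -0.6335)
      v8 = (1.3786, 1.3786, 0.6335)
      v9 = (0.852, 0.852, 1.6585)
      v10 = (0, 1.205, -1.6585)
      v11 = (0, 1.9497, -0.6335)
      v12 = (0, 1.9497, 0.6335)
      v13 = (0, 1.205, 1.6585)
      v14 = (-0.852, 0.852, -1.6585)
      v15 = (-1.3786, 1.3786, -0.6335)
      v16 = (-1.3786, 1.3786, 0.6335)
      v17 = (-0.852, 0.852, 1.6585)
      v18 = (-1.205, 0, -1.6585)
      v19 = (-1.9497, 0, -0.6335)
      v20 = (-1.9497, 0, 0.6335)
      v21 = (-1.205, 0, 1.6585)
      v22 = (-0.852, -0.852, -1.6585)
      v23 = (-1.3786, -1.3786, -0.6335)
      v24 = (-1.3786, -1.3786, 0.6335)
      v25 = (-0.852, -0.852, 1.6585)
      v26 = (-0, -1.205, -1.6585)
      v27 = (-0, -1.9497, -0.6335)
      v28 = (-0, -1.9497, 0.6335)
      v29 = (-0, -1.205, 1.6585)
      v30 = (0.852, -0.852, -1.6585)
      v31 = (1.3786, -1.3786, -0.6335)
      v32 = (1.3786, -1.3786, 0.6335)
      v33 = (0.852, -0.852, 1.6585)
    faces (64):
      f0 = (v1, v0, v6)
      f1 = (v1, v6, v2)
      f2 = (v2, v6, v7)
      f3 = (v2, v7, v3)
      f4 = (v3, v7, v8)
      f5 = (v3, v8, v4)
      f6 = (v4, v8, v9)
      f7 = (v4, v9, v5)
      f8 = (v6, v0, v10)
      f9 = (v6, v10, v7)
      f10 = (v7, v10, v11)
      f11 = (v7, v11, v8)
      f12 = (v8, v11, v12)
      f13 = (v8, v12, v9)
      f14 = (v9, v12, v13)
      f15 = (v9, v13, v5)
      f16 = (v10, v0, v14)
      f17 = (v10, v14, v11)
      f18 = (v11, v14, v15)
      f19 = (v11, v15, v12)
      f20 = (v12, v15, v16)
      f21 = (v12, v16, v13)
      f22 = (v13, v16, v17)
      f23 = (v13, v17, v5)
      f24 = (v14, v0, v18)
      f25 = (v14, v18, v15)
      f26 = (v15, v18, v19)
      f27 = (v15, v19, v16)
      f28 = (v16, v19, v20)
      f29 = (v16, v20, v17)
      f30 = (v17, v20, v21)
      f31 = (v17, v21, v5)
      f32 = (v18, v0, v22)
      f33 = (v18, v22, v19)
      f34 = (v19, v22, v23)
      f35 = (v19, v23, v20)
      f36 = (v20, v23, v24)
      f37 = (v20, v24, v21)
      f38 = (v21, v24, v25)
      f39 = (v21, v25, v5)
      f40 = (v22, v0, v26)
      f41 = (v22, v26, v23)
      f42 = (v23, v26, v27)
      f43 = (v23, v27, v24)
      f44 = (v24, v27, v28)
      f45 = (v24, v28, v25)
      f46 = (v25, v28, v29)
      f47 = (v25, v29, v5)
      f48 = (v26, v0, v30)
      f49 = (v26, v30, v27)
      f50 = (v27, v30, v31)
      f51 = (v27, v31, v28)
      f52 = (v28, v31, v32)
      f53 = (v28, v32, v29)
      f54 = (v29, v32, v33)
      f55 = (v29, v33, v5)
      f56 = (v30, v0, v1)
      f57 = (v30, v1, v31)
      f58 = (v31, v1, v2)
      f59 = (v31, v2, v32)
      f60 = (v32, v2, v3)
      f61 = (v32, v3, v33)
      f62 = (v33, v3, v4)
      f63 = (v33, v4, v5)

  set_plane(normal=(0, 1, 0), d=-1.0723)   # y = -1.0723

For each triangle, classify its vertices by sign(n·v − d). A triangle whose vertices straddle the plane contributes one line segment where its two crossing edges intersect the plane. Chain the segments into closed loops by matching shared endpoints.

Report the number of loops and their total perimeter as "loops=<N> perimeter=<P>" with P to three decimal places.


loops=1 perimeter=10.237

Straddling triangles (20 of 64):
  (v19,v22,v23) [++-] → (-1.0723, -1.0723, -1.2297)–(-1.50549, -1.0723, -0.6335)  len=0.7370
  (v19,v23,v20) [+-+] → (-1.50549, -1.0723, -0.6335)–(-1.50549, -1.0723, -0.351996)  len=0.2815
  (v20,v23,v24) [+--] → (-1.50549, -1.0723, -0.351996)–(-1.50549, -1.0723, 0.6335)  len=0.9855
  (v20,v24,v21) [+-+] → (-1.50549, -1.0723, 0.6335)–(-1.34003, -1.0723, 0.861236)  len=0.2815
  (v21,v24,v25) [+-+] → (-1.34003, -1.0723, 0.861236)–(-1.0723, -1.0723, 1.2297)  len=0.4555
  (v22,v0,v26) [++-] → (0, -1.0723, -1.70161)–(-0.320284, -1.0723, -1.6585)  len=0.3232
  (v22,v26,v23) [+--] → (-0.320284, -1.0723, -1.6585)–(-1.0723, -1.0723, -1.2297)  len=0.8657
  (v24,v28,v25) [--+] → (-0.68101, -1.0723, 1.45279)–(-1.0723, -1.0723, 1.2297)  len=0.4504
  (v25,v28,v29) [+--] → (-0.68101, -1.0723, 1.45279)–(-0.320284, -1.0723, 1.6585)  len=0.4153
  (v25,v29,v5) [+-+] → (-0.320284, -1.0723, 1.6585)–(0, -1.0723, 1.70161)  len=0.3232
  (v26,v0,v30) [-++] → (0, -1.0723, -1.70161)–(0.320284, -1.0723, -1.6585)  len=0.3232
  (v26,v30,v27) [-+-] → (0.320284, -1.0723, -1.6585)–(0.68101, -1.0723, -1.45279)  len=0.4153
  (v27,v30,v31) [-+-] → (0.68101, -1.0723, -1.45279)–(1.0723, -1.0723, -1.2297)  len=0.4504
  (v29,v32,v33) [--+] → (1.0723, -1.0723, 1.2297)–(0.320284, -1.0723, 1.6585)  len=0.8657
  (v29,v33,v5) [-++] → (0.320284, -1.0723, 1.6585)–(0, -1.0723, 1.70161)  len=0.3232
  (v30,v1,v31) [++-] → (1.34003, -1.0723, -0.861236)–(1.0723, -1.0723, -1.2297)  len=0.4555
  (v31,v1,v2) [-++] → (1.34003, -1.0723, -0.861236)–(1.50549, -1.0723, -0.6335)  len=0.2815
  (v31,v2,v32) [-+-] → (1.50549, -1.0723, -0.6335)–(1.50549, -1.0723, 0.351996)  len=0.9855
  (v32,v2,v3) [-++] → (1.50549, -1.0723, 0.351996)–(1.50549, -1.0723, 0.6335)  len=0.2815
  (v32,v3,v33) [-++] → (1.50549, -1.0723, 0.6335)–(1.0723, -1.0723, 1.2297)  len=0.7370

Chained into 1 loop(s):
  loop 1: 20 segments, perimeter = 10.2372
Total perimeter = 10.237


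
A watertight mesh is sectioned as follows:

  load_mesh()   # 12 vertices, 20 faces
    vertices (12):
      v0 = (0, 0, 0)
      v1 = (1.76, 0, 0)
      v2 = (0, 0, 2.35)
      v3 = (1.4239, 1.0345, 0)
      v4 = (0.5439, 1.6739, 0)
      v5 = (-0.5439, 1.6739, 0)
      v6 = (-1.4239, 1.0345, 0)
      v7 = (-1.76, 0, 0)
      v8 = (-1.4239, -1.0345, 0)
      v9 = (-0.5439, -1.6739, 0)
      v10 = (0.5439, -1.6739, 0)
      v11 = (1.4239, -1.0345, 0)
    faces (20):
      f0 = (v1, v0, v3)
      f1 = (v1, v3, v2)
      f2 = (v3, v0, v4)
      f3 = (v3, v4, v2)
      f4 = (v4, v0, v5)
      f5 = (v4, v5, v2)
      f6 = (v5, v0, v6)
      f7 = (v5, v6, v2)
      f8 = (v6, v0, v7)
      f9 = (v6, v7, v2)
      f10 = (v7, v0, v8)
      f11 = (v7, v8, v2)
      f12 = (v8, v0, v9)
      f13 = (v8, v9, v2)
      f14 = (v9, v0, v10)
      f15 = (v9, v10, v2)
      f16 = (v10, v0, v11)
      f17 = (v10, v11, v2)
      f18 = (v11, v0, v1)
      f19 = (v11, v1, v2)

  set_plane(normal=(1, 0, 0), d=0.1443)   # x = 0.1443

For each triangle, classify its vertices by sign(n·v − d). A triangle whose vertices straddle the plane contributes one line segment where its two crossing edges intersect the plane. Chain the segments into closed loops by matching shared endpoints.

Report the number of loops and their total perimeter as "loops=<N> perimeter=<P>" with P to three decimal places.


loops=1 perimeter=8.843

Straddling triangles (12 of 20):
  (v1,v0,v3) [+-+] → (0.1443, 0, 0)–(0.1443, 0.104838, 0)  len=0.1048
  (v1,v3,v2) [++-] → (0.1443, 0.104838, 2.11185)–(0.1443, 0, 2.15733)  len=0.1143
  (v3,v0,v4) [+-+] → (0.1443, 0.104838, 0)–(0.1443, 0.444096, 0)  len=0.3393
  (v3,v4,v2) [++-] → (0.1443, 0.444096, 1.72653)–(0.1443, 0.104838, 2.11185)  len=0.5134
  (v4,v0,v5) [+--] → (0.1443, 0.444096, 0)–(0.1443, 1.6739, 0)  len=1.2298
  (v4,v5,v2) [+--] → (0.1443, 1.6739, 0)–(0.1443, 0.444096, 1.72653)  len=2.1197
  (v9,v0,v10) [--+] → (0.1443, -0.444096, 0)–(0.1443, -1.6739, 0)  len=1.2298
  (v9,v10,v2) [-+-] → (0.1443, -1.6739, 0)–(0.1443, -0.444096, 1.72653)  len=2.1197
  (v10,v0,v11) [+-+] → (0.1443, -0.444096, 0)–(0.1443, -0.104838, 0)  len=0.3393
  (v10,v11,v2) [++-] → (0.1443, -0.104838, 2.11185)–(0.1443, -0.444096, 1.72653)  len=0.5134
  (v11,v0,v1) [+-+] → (0.1443, -0.104838, 0)–(0.1443, 0, 0)  len=0.1048
  (v11,v1,v2) [++-] → (0.1443, 0, 2.15733)–(0.1443, -0.104838, 2.11185)  len=0.1143

Chained into 1 loop(s):
  loop 1: 12 segments, perimeter = 8.8426
Total perimeter = 8.843


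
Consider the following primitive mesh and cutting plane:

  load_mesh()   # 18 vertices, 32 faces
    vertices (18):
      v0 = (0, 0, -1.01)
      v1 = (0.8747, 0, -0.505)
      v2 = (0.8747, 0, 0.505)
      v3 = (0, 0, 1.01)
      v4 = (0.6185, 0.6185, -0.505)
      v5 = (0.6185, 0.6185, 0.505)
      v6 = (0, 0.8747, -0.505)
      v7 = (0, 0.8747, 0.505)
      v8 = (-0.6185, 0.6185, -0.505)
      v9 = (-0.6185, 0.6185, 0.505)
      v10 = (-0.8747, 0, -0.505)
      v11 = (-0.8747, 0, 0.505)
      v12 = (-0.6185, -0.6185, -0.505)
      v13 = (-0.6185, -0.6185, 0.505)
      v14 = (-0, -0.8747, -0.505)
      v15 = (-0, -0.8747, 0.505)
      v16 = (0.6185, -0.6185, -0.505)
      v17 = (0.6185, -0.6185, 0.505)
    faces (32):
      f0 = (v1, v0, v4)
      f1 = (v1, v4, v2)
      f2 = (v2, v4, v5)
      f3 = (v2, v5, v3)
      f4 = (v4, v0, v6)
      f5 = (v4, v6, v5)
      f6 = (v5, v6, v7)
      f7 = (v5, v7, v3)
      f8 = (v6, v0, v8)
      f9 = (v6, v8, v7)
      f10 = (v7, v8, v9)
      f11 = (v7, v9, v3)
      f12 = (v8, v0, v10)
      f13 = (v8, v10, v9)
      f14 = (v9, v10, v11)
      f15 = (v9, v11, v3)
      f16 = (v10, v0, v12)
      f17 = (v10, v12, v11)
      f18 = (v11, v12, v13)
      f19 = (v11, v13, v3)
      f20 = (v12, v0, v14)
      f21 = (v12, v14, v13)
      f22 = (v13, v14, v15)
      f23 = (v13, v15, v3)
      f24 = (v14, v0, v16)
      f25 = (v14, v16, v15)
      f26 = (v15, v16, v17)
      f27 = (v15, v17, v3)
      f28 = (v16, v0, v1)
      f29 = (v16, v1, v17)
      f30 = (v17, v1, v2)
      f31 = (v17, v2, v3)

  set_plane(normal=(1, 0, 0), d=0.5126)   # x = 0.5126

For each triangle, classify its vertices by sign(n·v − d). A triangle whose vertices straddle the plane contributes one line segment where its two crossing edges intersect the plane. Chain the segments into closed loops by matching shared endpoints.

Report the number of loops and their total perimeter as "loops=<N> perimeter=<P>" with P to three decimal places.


loops=1 perimeter=4.820

Straddling triangles (12 of 32):
  (v1,v0,v4) [+-+] → (0.5126, 0, -0.714055)–(0.5126, 0.5126, -0.591466)  len=0.5271
  (v2,v5,v3) [++-] → (0.5126, 0.5126, 0.591466)–(0.5126, 0, 0.714055)  len=0.5271
  (v4,v0,v6) [+--] → (0.5126, 0.5126, -0.591466)–(0.5126, 0.662367, -0.505)  len=0.1729
  (v4,v6,v5) [+-+] → (0.5126, 0.662367, -0.505)–(0.5126, 0.662367, 0.332067)  len=0.8371
  (v5,v6,v7) [+--] → (0.5126, 0.662367, 0.332067)–(0.5126, 0.662367, 0.505)  len=0.1729
  (v5,v7,v3) [+--] → (0.5126, 0.662367, 0.505)–(0.5126, 0.5126, 0.591466)  len=0.1729
  (v14,v0,v16) [--+] → (0.5126, -0.5126, -0.591466)–(0.5126, -0.662367, -0.505)  len=0.1729
  (v14,v16,v15) [-+-] → (0.5126, -0.662367, -0.505)–(0.5126, -0.662367, -0.332067)  len=0.1729
  (v15,v16,v17) [-++] → (0.5126, -0.662367, -0.332067)–(0.5126, -0.662367, 0.505)  len=0.8371
  (v15,v17,v3) [-+-] → (0.5126, -0.662367, 0.505)–(0.5126, -0.5126, 0.591466)  len=0.1729
  (v16,v0,v1) [+-+] → (0.5126, -0.5126, -0.591466)–(0.5126, 0, -0.714055)  len=0.5271
  (v17,v2,v3) [++-] → (0.5126, 0, 0.714055)–(0.5126, -0.5126, 0.591466)  len=0.5271

Chained into 1 loop(s):
  loop 1: 12 segments, perimeter = 4.8200
Total perimeter = 4.820


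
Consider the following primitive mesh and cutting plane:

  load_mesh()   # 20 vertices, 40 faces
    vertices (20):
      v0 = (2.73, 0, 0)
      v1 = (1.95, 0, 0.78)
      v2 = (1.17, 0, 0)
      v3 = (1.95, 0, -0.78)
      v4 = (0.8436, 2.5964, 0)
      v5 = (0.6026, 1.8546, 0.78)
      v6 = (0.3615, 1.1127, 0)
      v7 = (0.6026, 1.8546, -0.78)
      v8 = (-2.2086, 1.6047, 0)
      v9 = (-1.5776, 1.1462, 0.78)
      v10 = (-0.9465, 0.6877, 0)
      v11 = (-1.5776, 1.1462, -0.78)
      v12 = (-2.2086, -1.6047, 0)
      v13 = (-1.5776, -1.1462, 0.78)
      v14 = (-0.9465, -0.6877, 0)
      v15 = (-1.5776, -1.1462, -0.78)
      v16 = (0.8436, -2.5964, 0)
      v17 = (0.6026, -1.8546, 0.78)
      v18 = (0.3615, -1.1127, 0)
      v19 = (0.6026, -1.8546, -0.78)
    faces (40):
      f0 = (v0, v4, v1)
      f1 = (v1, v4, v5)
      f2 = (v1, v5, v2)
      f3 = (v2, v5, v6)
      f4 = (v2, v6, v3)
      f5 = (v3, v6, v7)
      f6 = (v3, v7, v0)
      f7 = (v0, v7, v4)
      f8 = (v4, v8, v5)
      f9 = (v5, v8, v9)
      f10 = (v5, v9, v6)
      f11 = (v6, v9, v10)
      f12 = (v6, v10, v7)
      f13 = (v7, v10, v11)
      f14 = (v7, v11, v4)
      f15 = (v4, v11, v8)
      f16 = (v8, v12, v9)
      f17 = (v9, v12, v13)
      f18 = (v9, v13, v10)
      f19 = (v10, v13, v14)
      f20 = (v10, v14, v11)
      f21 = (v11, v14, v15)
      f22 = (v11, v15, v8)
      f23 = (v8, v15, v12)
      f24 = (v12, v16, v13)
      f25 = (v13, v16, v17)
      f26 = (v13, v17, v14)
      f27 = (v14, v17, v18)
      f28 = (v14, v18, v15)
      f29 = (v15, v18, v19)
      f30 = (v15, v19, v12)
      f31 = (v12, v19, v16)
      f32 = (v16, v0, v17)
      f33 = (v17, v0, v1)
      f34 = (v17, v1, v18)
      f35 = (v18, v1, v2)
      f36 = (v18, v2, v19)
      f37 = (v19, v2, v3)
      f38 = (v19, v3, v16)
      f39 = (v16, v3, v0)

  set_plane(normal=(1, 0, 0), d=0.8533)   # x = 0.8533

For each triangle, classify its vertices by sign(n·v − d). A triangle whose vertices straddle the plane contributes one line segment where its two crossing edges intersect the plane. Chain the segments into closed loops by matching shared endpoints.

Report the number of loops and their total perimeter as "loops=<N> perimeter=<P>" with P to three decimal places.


Straddling triangles (16 of 40):
  (v0,v4,v1) [+-+] → (0.8533, 2.58305, 0)–(0.8533, 2.57364, 0.00683839)  len=0.0116
  (v1,v4,v5) [+--] → (0.8533, 2.57364, 0.00683839)–(0.8533, 1.50953, 0.78)  len=1.3153
  (v1,v5,v2) [+-+] → (0.8533, 1.50953, 0.78)–(0.8533, 1.03516, 0.435365)  len=0.5863
  (v2,v5,v6) [+--] → (0.8533, 1.03516, 0.435365)–(0.8533, 0.435859, 0)  len=0.7407
  (v2,v6,v3) [+-+] → (0.8533, 0.435859, 0)–(0.8533, 0.768208, -0.241488)  len=0.4108
  (v3,v6,v7) [+--] → (0.8533, 0.768208, -0.241488)–(0.8533, 1.50953, -0.78)  len=0.9163
  (v3,v7,v0) [+-+] → (0.8533, 1.50953, -0.78)–(0.8533, 1.63605, -0.688082)  len=0.1564
  (v0,v7,v4) [+--] → (0.8533, 1.63605, -0.688082)–(0.8533, 2.58305, 0)  len=1.1706
  (v16,v0,v17) [-+-] → (0.8533, -2.58305, 0)–(0.8533, -1.63605, 0.688082)  len=1.1706
  (v17,v0,v1) [-++] → (0.8533, -1.63605, 0.688082)–(0.8533, -1.50953, 0.78)  len=0.1564
  (v17,v1,v18) [-+-] → (0.8533, -1.50953, 0.78)–(0.8533, -0.768208, 0.241488)  len=0.9163
  (v18,v1,v2) [-++] → (0.8533, -0.768208, 0.241488)–(0.8533, -0.435859, 0)  len=0.4108
  (v18,v2,v19) [-+-] → (0.8533, -0.435859, 0)–(0.8533, -1.03516, -0.435365)  len=0.7407
  (v19,v2,v3) [-++] → (0.8533, -1.03516, -0.435365)–(0.8533, -1.50953, -0.78)  len=0.5863
  (v19,v3,v16) [-+-] → (0.8533, -1.50953, -0.78)–(0.8533, -2.57364, -0.00683839)  len=1.3153
  (v16,v3,v0) [-++] → (0.8533, -2.57364, -0.00683839)–(0.8533, -2.58305, 0)  len=0.0116

Chained into 2 loop(s):
  loop 1: 8 segments, perimeter = 5.3081
  loop 2: 8 segments, perimeter = 5.3081
Total perimeter = 10.616

loops=2 perimeter=10.616


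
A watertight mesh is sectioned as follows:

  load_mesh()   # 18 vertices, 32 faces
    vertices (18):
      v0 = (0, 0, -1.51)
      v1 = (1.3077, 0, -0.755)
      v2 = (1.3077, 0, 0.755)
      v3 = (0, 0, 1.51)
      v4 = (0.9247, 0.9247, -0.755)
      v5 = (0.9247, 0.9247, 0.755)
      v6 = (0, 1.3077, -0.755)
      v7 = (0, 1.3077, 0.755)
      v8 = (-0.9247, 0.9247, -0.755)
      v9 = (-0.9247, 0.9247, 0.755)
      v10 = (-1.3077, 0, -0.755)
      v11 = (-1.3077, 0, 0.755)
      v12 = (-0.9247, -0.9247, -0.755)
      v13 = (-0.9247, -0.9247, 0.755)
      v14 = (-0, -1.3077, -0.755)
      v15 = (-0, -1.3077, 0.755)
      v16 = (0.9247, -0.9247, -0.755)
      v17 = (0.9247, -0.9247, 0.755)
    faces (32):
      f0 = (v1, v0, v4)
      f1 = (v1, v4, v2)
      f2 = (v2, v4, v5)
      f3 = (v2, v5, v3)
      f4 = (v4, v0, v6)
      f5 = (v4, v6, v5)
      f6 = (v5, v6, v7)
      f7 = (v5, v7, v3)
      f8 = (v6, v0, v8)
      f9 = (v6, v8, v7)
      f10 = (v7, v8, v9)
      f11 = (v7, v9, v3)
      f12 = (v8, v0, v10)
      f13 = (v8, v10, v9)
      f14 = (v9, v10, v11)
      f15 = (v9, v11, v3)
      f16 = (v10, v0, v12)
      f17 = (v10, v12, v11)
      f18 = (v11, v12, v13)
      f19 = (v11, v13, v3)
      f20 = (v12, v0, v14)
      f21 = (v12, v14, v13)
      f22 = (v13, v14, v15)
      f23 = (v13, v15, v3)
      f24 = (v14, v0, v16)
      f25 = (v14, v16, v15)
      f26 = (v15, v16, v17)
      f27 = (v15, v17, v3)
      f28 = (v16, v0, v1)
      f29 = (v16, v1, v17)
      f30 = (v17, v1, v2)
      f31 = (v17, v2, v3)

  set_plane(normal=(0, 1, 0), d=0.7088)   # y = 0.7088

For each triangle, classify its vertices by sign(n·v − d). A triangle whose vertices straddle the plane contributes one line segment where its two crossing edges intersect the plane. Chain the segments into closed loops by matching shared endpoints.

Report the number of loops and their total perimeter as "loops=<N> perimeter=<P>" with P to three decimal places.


Straddling triangles (12 of 32):
  (v1,v0,v4) [--+] → (0.7088, 0.7088, -0.931278)–(1.01412, 0.7088, -0.755)  len=0.3526
  (v1,v4,v2) [-+-] → (1.01412, 0.7088, -0.755)–(1.01412, 0.7088, -0.402443)  len=0.3526
  (v2,v4,v5) [-++] → (1.01412, 0.7088, -0.402443)–(1.01412, 0.7088, 0.755)  len=1.1574
  (v2,v5,v3) [-+-] → (1.01412, 0.7088, 0.755)–(0.7088, 0.7088, 0.931278)  len=0.3526
  (v4,v0,v6) [+-+] → (0.7088, 0.7088, -0.931278)–(0, 0.7088, -1.10077)  len=0.7288
  (v5,v7,v3) [++-] → (0, 0.7088, 1.10077)–(0.7088, 0.7088, 0.931278)  len=0.7288
  (v6,v0,v8) [+-+] → (0, 0.7088, -1.10077)–(-0.7088, 0.7088, -0.931278)  len=0.7288
  (v7,v9,v3) [++-] → (-0.7088, 0.7088, 0.931278)–(0, 0.7088, 1.10077)  len=0.7288
  (v8,v0,v10) [+--] → (-0.7088, 0.7088, -0.931278)–(-1.01412, 0.7088, -0.755)  len=0.3526
  (v8,v10,v9) [+-+] → (-1.01412, 0.7088, -0.755)–(-1.01412, 0.7088, 0.402443)  len=1.1574
  (v9,v10,v11) [+--] → (-1.01412, 0.7088, 0.402443)–(-1.01412, 0.7088, 0.755)  len=0.3526
  (v9,v11,v3) [+--] → (-1.01412, 0.7088, 0.755)–(-0.7088, 0.7088, 0.931278)  len=0.3526

Chained into 1 loop(s):
  loop 1: 12 segments, perimeter = 7.3454
Total perimeter = 7.345

loops=1 perimeter=7.345


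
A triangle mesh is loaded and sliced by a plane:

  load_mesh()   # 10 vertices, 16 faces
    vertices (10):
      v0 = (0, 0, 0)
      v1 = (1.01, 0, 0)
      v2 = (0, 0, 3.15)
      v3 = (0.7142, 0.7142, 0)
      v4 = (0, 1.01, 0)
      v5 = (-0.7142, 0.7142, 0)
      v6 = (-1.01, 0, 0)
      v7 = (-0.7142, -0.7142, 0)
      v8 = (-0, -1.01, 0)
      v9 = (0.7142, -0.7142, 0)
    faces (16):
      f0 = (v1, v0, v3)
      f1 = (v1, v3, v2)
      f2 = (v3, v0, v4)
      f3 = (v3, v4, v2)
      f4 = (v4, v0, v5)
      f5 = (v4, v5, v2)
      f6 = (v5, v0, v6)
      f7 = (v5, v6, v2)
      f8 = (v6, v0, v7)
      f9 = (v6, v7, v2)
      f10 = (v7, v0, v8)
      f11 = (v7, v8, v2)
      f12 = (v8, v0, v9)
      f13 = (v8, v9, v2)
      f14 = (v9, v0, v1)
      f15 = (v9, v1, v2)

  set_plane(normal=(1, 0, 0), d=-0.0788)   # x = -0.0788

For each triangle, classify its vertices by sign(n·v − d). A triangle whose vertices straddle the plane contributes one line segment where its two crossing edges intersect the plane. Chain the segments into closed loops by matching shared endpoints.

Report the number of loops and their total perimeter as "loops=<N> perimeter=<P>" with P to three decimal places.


loops=1 perimeter=8.098

Straddling triangles (8 of 16):
  (v4,v0,v5) [++-] → (-0.0788, 0.0788, 0)–(-0.0788, 0.977363, 0)  len=0.8986
  (v4,v5,v2) [+-+] → (-0.0788, 0.977363, 0)–(-0.0788, 0.0788, 2.80245)  len=2.9430
  (v5,v0,v6) [-+-] → (-0.0788, 0.0788, 0)–(-0.0788, 0, 0)  len=0.0788
  (v5,v6,v2) [--+] → (-0.0788, 0, 2.90424)–(-0.0788, 0.0788, 2.80245)  len=0.1287
  (v6,v0,v7) [-+-] → (-0.0788, 0, 0)–(-0.0788, -0.0788, 0)  len=0.0788
  (v6,v7,v2) [--+] → (-0.0788, -0.0788, 2.80245)–(-0.0788, 0, 2.90424)  len=0.1287
  (v7,v0,v8) [-++] → (-0.0788, -0.0788, 0)–(-0.0788, -0.977363, 0)  len=0.8986
  (v7,v8,v2) [-++] → (-0.0788, -0.977363, 0)–(-0.0788, -0.0788, 2.80245)  len=2.9430

Chained into 1 loop(s):
  loop 1: 8 segments, perimeter = 8.0981
Total perimeter = 8.098


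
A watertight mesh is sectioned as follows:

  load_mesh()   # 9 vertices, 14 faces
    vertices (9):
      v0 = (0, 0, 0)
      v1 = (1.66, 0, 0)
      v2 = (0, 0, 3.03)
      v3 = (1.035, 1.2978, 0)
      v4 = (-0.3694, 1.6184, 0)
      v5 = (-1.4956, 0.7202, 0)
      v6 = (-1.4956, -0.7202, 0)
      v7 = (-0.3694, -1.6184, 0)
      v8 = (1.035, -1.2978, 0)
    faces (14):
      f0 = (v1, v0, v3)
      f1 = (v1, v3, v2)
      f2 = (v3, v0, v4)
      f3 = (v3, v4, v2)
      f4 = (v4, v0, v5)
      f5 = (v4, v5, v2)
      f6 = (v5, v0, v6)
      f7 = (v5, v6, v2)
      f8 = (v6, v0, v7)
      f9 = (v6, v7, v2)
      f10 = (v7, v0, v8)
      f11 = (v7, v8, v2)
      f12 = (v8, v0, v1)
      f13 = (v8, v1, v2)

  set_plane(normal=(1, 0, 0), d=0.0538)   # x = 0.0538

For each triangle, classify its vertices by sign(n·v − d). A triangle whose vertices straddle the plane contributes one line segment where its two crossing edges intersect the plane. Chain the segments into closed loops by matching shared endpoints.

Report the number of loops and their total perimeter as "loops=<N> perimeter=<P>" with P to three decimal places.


loops=1 perimeter=9.663

Straddling triangles (8 of 14):
  (v1,v0,v3) [+-+] → (0.0538, 0, 0)–(0.0538, 0.0674605, 0)  len=0.0675
  (v1,v3,v2) [++-] → (0.0538, 0.0674605, 2.8725)–(0.0538, 0, 2.9318)  len=0.0898
  (v3,v0,v4) [+--] → (0.0538, 0.0674605, 0)–(0.0538, 1.52179, 0)  len=1.4543
  (v3,v4,v2) [+--] → (0.0538, 1.52179, 0)–(0.0538, 0.0674605, 2.8725)  len=3.2197
  (v7,v0,v8) [--+] → (0.0538, -0.0674605, 0)–(0.0538, -1.52179, 0)  len=1.4543
  (v7,v8,v2) [-+-] → (0.0538, -1.52179, 0)–(0.0538, -0.0674605, 2.8725)  len=3.2197
  (v8,v0,v1) [+-+] → (0.0538, -0.0674605, 0)–(0.0538, 0, 0)  len=0.0675
  (v8,v1,v2) [++-] → (0.0538, 0, 2.9318)–(0.0538, -0.0674605, 2.8725)  len=0.0898

Chained into 1 loop(s):
  loop 1: 8 segments, perimeter = 9.6626
Total perimeter = 9.663


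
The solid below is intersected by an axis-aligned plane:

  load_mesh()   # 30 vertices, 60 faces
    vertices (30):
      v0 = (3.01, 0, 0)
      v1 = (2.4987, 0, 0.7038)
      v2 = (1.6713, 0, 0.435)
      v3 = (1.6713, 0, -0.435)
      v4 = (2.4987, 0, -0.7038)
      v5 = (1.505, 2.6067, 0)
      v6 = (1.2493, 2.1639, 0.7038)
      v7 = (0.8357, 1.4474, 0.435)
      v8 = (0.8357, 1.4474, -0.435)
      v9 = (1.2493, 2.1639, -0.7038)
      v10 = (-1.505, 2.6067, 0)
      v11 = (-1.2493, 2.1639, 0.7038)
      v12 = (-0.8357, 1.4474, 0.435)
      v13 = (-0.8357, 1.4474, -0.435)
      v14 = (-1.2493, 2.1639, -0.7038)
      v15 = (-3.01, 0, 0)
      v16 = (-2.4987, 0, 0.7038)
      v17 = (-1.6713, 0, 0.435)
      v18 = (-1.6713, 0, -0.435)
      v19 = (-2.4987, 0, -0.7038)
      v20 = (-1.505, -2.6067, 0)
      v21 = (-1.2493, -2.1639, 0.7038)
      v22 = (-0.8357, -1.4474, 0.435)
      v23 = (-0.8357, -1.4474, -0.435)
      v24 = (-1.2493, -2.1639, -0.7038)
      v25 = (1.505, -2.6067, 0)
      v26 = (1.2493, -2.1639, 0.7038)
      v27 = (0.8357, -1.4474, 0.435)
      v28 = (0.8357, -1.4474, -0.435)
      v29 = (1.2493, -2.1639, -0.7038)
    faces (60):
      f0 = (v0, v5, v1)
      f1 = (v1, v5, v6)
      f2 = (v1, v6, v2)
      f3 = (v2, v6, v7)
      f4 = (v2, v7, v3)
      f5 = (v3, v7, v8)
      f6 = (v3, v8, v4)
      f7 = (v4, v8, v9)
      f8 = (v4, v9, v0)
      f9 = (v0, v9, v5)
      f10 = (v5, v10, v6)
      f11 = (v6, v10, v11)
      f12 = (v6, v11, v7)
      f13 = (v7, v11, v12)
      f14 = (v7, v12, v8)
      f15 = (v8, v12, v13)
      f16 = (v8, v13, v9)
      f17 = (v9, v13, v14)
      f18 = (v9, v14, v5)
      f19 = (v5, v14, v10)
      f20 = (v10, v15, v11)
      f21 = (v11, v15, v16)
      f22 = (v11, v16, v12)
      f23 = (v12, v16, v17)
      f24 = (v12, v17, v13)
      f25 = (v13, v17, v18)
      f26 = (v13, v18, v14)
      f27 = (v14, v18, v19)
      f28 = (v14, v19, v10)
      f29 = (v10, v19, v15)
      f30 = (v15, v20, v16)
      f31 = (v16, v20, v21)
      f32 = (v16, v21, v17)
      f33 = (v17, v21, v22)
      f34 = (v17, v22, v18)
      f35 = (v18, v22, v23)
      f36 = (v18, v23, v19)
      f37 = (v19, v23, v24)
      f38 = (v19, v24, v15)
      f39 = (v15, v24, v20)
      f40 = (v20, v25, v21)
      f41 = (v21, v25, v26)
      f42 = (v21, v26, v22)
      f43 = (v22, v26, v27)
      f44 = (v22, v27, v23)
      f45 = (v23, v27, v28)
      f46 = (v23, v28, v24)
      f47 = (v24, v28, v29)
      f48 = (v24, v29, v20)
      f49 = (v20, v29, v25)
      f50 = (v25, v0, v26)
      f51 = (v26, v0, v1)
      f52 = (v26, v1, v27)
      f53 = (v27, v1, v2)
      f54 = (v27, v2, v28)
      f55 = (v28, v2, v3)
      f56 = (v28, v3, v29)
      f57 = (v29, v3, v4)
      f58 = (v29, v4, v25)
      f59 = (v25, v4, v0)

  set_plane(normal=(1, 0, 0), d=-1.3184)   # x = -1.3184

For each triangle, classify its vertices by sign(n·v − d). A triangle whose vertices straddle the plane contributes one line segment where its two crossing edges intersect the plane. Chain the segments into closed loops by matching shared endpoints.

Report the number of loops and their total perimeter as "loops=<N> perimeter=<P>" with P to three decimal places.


loops=2 perimeter=11.222

Straddling triangles (24 of 60):
  (v5,v10,v6) [+-+] → (-1.3184, 2.6067, 0)–(-1.3184, 2.5767, 0.0476815)  len=0.0563
  (v6,v10,v11) [+-+] → (-1.3184, 2.5767, 0.0476815)–(-1.3184, 2.28356, 0.513606)  len=0.5505
  (v5,v14,v10) [++-] → (-1.3184, 2.28356, -0.513606)–(-1.3184, 2.6067, 0)  len=0.6068
  (v10,v15,v11) [--+] → (-1.3184, 2.07898, 0.676179)–(-1.3184, 2.28356, 0.513606)  len=0.2613
  (v11,v15,v16) [+--] → (-1.3184, 2.07898, 0.676179)–(-1.3184, 2.04422, 0.7038)  len=0.0444
  (v11,v16,v12) [+-+] → (-1.3184, 2.04422, 0.7038)–(-1.3184, 1.02728, 0.513022)  len=1.0347
  (v12,v16,v17) [+--] → (-1.3184, 1.02728, 0.513022)–(-1.3184, 0.611282, 0.435)  len=0.4233
  (v12,v17,v13) [+-+] → (-1.3184, 0.611282, 0.435)–(-1.3184, 0.611282, 0.0675718)  len=0.3674
  (v13,v17,v18) [+--] → (-1.3184, 0.611282, 0.0675718)–(-1.3184, 0.611282, -0.435)  len=0.5026
  (v13,v18,v14) [+-+] → (-1.3184, 0.611282, -0.435)–(-1.3184, 1.80957, -0.659786)  len=1.2192
  (v14,v18,v19) [+--] → (-1.3184, 1.80957, -0.659786)–(-1.3184, 2.04422, -0.7038)  len=0.2387
  (v14,v19,v10) [+--] → (-1.3184, 2.04422, -0.7038)–(-1.3184, 2.28356, -0.513606)  len=0.3057
  (v16,v20,v21) [--+] → (-1.3184, -2.28356, 0.513606)–(-1.3184, -2.04422, 0.7038)  len=0.3057
  (v16,v21,v17) [-+-] → (-1.3184, -2.04422, 0.7038)–(-1.3184, -1.80957, 0.659786)  len=0.2387
  (v17,v21,v22) [-++] → (-1.3184, -1.80957, 0.659786)–(-1.3184, -0.611282, 0.435)  len=1.2192
  (v17,v22,v18) [-+-] → (-1.3184, -0.611282, 0.435)–(-1.3184, -0.611282, -0.0675718)  len=0.5026
  (v18,v22,v23) [-++] → (-1.3184, -0.611282, -0.0675718)–(-1.3184, -0.611282, -0.435)  len=0.3674
  (v18,v23,v19) [-+-] → (-1.3184, -0.611282, -0.435)–(-1.3184, -1.02728, -0.513022)  len=0.4233
  (v19,v23,v24) [-++] → (-1.3184, -1.02728, -0.513022)–(-1.3184, -2.04422, -0.7038)  len=1.0347
  (v19,v24,v15) [-+-] → (-1.3184, -2.04422, -0.7038)–(-1.3184, -2.07898, -0.676179)  len=0.0444
  (v15,v24,v20) [-+-] → (-1.3184, -2.07898, -0.676179)–(-1.3184, -2.28356, -0.513606)  len=0.2613
  (v20,v25,v21) [-++] → (-1.3184, -2.6067, 0)–(-1.3184, -2.28356, 0.513606)  len=0.6068
  (v24,v29,v20) [++-] → (-1.3184, -2.5767, -0.0476815)–(-1.3184, -2.28356, -0.513606)  len=0.5505
  (v20,v29,v25) [-++] → (-1.3184, -2.5767, -0.0476815)–(-1.3184, -2.6067, 0)  len=0.0563

Chained into 2 loop(s):
  loop 1: 12 segments, perimeter = 5.6109
  loop 2: 12 segments, perimeter = 5.6109
Total perimeter = 11.222


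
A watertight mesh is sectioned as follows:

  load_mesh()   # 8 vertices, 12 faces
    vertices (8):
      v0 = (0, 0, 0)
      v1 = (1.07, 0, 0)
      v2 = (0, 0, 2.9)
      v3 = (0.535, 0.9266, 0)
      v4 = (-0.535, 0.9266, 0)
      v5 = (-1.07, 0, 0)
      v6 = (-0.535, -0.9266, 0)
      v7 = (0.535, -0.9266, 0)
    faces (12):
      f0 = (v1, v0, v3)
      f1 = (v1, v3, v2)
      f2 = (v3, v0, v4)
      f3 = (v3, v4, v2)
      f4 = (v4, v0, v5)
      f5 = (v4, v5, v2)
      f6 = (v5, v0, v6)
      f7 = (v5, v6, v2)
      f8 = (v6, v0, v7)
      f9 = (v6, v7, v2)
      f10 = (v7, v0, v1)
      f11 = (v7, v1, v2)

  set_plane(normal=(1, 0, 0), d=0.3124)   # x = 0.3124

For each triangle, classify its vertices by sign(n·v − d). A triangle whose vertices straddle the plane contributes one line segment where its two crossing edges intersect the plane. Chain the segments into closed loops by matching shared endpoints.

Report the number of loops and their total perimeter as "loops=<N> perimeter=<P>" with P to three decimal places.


loops=1 perimeter=6.396

Straddling triangles (8 of 12):
  (v1,v0,v3) [+-+] → (0.3124, 0, 0)–(0.3124, 0.541065, 0)  len=0.5411
  (v1,v3,v2) [++-] → (0.3124, 0.541065, 1.20662)–(0.3124, 0, 2.05331)  len=1.0048
  (v3,v0,v4) [+--] → (0.3124, 0.541065, 0)–(0.3124, 0.9266, 0)  len=0.3855
  (v3,v4,v2) [+--] → (0.3124, 0.9266, 0)–(0.3124, 0.541065, 1.20662)  len=1.2667
  (v6,v0,v7) [--+] → (0.3124, -0.541065, 0)–(0.3124, -0.9266, 0)  len=0.3855
  (v6,v7,v2) [-+-] → (0.3124, -0.9266, 0)–(0.3124, -0.541065, 1.20662)  len=1.2667
  (v7,v0,v1) [+-+] → (0.3124, -0.541065, 0)–(0.3124, 0, 0)  len=0.5411
  (v7,v1,v2) [++-] → (0.3124, 0, 2.05331)–(0.3124, -0.541065, 1.20662)  len=1.0048

Chained into 1 loop(s):
  loop 1: 8 segments, perimeter = 6.3962
Total perimeter = 6.396


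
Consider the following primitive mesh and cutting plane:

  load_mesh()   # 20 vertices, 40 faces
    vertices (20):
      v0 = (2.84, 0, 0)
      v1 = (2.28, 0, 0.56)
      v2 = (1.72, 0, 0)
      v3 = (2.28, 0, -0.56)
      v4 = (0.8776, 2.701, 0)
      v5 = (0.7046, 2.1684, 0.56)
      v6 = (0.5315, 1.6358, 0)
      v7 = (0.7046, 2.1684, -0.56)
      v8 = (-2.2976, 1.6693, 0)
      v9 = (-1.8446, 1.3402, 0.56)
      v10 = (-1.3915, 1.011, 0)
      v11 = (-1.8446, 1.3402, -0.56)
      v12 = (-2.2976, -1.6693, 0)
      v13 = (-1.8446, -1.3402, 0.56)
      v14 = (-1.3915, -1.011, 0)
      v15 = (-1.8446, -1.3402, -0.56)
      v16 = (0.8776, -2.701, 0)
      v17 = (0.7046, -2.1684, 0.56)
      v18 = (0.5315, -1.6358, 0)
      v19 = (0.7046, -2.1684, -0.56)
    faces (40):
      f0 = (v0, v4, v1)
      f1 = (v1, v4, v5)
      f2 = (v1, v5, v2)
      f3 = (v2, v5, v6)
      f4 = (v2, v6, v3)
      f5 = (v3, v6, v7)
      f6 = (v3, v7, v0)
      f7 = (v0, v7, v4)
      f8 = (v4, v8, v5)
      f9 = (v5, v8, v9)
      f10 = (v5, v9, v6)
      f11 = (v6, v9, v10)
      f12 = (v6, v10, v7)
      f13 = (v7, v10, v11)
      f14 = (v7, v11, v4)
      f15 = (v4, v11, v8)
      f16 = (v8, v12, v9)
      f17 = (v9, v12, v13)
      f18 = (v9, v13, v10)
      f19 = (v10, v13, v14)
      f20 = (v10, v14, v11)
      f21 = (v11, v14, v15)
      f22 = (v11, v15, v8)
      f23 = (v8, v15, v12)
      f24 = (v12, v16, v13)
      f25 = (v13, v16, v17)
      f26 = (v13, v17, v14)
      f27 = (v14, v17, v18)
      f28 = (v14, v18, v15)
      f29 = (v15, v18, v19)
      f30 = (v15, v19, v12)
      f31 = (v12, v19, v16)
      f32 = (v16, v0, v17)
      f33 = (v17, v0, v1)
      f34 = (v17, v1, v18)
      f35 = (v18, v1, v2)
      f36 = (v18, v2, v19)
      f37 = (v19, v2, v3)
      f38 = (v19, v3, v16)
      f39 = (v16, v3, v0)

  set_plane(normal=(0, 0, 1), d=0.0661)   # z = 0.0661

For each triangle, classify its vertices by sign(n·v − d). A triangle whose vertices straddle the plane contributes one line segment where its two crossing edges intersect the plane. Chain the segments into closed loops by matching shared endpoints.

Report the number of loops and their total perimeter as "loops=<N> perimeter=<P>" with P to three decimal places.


loops=2 perimeter=26.803

Straddling triangles (20 of 40):
  (v0,v4,v1) [--+] → (1.04313, 2.38219, 0.0661)–(2.7739, 0, 0.0661)  len=2.9445
  (v1,v4,v5) [+-+] → (1.04313, 2.38219, 0.0661)–(0.85718, 2.63813, 0.0661)  len=0.3164
  (v1,v5,v2) [++-] → (1.60015, 0.255949, 0.0661)–(1.7861, 0, 0.0661)  len=0.3164
  (v2,v5,v6) [-+-] → (1.60015, 0.255949, 0.0661)–(0.551932, 1.69867, 0.0661)  len=1.7833
  (v4,v8,v5) [--+] → (-1.94323, 1.72821, 0.0661)–(0.85718, 2.63813, 0.0661)  len=2.9445
  (v5,v8,v9) [+-+] → (-1.94323, 1.72821, 0.0661)–(-2.24413, 1.63045, 0.0661)  len=0.3164
  (v5,v9,v6) [++-] → (0.251035, 1.60091, 0.0661)–(0.551932, 1.69867, 0.0661)  len=0.3164
  (v6,v9,v10) [-+-] → (0.251035, 1.60091, 0.0661)–(-1.44498, 1.04986, 0.0661)  len=1.7833
  (v8,v12,v9) [--+] → (-2.24413, -1.31407, 0.0661)–(-2.24413, 1.63045, 0.0661)  len=2.9445
  (v9,v12,v13) [+-+] → (-2.24413, -1.31407, 0.0661)–(-2.24413, -1.63045, 0.0661)  len=0.3164
  (v9,v13,v10) [++-] → (-1.44498, 0.733474, 0.0661)–(-1.44498, 1.04986, 0.0661)  len=0.3164
  (v10,v13,v14) [-+-] → (-1.44498, 0.733474, 0.0661)–(-1.44498, -1.04986, 0.0661)  len=1.7833
  (v12,v16,v13) [--+] → (0.556283, -2.54038, 0.0661)–(-2.24413, -1.63045, 0.0661)  len=2.9445
  (v13,v16,v17) [+-+] → (0.556283, -2.54038, 0.0661)–(0.85718, -2.63813, 0.0661)  len=0.3164
  (v13,v17,v14) [++-] → (-1.14409, -1.14761, 0.0661)–(-1.44498, -1.04986, 0.0661)  len=0.3164
  (v14,v17,v18) [-+-] → (-1.14409, -1.14761, 0.0661)–(0.551932, -1.69867, 0.0661)  len=1.7833
  (v16,v0,v17) [--+] → (2.58795, -0.255949, 0.0661)–(0.85718, -2.63813, 0.0661)  len=2.9445
  (v17,v0,v1) [+-+] → (2.58795, -0.255949, 0.0661)–(2.7739, 0, 0.0661)  len=0.3164
  (v17,v1,v18) [++-] → (0.737885, -1.44272, 0.0661)–(0.551932, -1.69867, 0.0661)  len=0.3164
  (v18,v1,v2) [-+-] → (0.737885, -1.44272, 0.0661)–(1.7861, 0, 0.0661)  len=1.7833

Chained into 2 loop(s):
  loop 1: 10 segments, perimeter = 16.3046
  loop 2: 10 segments, perimeter = 10.4984
Total perimeter = 26.803


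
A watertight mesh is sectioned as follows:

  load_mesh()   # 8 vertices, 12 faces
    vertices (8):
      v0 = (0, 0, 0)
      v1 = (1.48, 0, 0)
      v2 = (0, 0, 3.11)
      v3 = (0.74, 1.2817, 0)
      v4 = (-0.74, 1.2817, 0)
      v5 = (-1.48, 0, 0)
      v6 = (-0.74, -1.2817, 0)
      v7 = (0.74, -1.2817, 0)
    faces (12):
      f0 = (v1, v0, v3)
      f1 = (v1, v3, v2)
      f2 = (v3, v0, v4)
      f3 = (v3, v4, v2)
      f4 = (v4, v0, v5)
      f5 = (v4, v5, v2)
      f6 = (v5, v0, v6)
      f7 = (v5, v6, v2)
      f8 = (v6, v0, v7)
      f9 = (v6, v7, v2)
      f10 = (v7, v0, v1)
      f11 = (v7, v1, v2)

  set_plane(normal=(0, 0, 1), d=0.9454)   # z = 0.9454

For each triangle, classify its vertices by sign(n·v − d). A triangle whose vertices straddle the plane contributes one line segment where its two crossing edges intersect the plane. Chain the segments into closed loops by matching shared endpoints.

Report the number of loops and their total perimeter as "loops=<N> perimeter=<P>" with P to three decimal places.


Straddling triangles (6 of 12):
  (v1,v3,v2) [--+] → (0.51505, 0.89208, 0.9454)–(1.0301, 0, 0.9454)  len=1.0301
  (v3,v4,v2) [--+] → (-0.51505, 0.89208, 0.9454)–(0.51505, 0.89208, 0.9454)  len=1.0301
  (v4,v5,v2) [--+] → (-1.0301, 0, 0.9454)–(-0.51505, 0.89208, 0.9454)  len=1.0301
  (v5,v6,v2) [--+] → (-0.51505, -0.89208, 0.9454)–(-1.0301, 0, 0.9454)  len=1.0301
  (v6,v7,v2) [--+] → (0.51505, -0.89208, 0.9454)–(-0.51505, -0.89208, 0.9454)  len=1.0301
  (v7,v1,v2) [--+] → (1.0301, 0, 0.9454)–(0.51505, -0.89208, 0.9454)  len=1.0301

Chained into 1 loop(s):
  loop 1: 6 segments, perimeter = 6.1806
Total perimeter = 6.181

loops=1 perimeter=6.181


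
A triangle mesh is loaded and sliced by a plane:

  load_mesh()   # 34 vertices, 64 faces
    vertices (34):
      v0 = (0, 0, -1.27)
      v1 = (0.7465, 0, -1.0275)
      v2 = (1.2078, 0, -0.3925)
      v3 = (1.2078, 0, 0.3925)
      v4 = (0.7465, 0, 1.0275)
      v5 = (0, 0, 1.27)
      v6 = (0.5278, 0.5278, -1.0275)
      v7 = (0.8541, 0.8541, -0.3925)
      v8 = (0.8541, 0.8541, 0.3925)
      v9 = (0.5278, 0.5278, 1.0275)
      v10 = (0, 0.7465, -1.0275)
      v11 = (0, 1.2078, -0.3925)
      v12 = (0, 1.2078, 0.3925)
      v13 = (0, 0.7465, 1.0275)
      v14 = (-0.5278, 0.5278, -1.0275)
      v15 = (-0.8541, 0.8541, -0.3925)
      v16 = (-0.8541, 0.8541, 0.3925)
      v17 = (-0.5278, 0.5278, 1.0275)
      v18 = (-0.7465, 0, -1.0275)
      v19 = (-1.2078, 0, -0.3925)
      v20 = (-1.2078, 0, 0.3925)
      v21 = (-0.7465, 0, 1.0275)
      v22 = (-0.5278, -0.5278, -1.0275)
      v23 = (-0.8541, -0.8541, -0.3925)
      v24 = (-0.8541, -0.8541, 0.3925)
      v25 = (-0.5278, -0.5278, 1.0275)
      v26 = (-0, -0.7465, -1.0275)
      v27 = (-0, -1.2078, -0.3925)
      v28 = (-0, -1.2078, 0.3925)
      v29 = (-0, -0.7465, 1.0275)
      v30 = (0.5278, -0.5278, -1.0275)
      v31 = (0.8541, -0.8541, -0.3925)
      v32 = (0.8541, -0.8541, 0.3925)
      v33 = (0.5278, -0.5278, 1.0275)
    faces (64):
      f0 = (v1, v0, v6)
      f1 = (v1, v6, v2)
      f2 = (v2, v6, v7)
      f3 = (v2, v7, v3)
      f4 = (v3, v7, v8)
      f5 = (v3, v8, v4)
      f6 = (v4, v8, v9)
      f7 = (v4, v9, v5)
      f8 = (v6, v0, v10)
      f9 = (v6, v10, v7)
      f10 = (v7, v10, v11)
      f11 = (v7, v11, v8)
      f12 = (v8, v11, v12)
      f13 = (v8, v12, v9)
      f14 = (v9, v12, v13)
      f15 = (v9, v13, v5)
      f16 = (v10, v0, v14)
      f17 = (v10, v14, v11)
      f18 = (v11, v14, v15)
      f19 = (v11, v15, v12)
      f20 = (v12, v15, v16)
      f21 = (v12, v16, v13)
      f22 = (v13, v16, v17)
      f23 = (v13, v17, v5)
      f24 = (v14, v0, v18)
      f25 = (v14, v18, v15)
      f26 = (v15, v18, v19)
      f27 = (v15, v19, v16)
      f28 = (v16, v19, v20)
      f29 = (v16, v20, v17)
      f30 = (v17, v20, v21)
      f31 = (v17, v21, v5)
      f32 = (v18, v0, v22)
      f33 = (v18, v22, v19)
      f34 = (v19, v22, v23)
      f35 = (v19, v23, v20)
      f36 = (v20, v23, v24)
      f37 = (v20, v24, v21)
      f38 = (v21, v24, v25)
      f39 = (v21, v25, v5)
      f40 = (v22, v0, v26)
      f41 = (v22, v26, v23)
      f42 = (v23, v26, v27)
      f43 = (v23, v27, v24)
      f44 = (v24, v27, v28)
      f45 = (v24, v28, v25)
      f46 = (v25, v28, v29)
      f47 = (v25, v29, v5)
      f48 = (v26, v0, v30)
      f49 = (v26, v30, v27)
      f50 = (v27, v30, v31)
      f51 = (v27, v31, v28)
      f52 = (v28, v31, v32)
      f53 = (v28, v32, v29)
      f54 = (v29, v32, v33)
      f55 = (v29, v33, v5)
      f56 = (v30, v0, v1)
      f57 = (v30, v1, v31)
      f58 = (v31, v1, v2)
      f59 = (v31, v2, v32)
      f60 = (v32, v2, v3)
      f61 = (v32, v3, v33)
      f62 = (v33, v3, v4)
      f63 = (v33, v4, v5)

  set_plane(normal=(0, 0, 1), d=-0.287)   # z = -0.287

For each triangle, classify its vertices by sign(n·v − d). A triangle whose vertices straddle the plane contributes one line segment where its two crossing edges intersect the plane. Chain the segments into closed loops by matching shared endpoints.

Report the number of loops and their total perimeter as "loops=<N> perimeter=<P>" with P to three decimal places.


loops=1 perimeter=7.396

Straddling triangles (16 of 64):
  (v2,v7,v3) [--+] → (0.901635, 0.739313, -0.287)–(1.2078, 0, -0.287)  len=0.8002
  (v3,v7,v8) [+-+] → (0.901635, 0.739313, -0.287)–(0.8541, 0.8541, -0.287)  len=0.1242
  (v7,v11,v8) [--+] → (0.114787, 1.16026, -0.287)–(0.8541, 0.8541, -0.287)  len=0.8002
  (v8,v11,v12) [+-+] → (0.114787, 1.16026, -0.287)–(0, 1.2078, -0.287)  len=0.1242
  (v11,v15,v12) [--+] → (-0.739313, 0.901635, -0.287)–(0, 1.2078, -0.287)  len=0.8002
  (v12,v15,v16) [+-+] → (-0.739313, 0.901635, -0.287)–(-0.8541, 0.8541, -0.287)  len=0.1242
  (v15,v19,v16) [--+] → (-1.16026, 0.114787, -0.287)–(-0.8541, 0.8541, -0.287)  len=0.8002
  (v16,v19,v20) [+-+] → (-1.16026, 0.114787, -0.287)–(-1.2078, 0, -0.287)  len=0.1242
  (v19,v23,v20) [--+] → (-0.901635, -0.739313, -0.287)–(-1.2078, 0, -0.287)  len=0.8002
  (v20,v23,v24) [+-+] → (-0.901635, -0.739313, -0.287)–(-0.8541, -0.8541, -0.287)  len=0.1242
  (v23,v27,v24) [--+] → (-0.114787, -1.16026, -0.287)–(-0.8541, -0.8541, -0.287)  len=0.8002
  (v24,v27,v28) [+-+] → (-0.114787, -1.16026, -0.287)–(0, -1.2078, -0.287)  len=0.1242
  (v27,v31,v28) [--+] → (0.739313, -0.901635, -0.287)–(0, -1.2078, -0.287)  len=0.8002
  (v28,v31,v32) [+-+] → (0.739313, -0.901635, -0.287)–(0.8541, -0.8541, -0.287)  len=0.1242
  (v31,v2,v32) [--+] → (1.16026, -0.114787, -0.287)–(0.8541, -0.8541, -0.287)  len=0.8002
  (v32,v2,v3) [+-+] → (1.16026, -0.114787, -0.287)–(1.2078, 0, -0.287)  len=0.1242

Chained into 1 loop(s):
  loop 1: 16 segments, perimeter = 7.3955
Total perimeter = 7.396
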